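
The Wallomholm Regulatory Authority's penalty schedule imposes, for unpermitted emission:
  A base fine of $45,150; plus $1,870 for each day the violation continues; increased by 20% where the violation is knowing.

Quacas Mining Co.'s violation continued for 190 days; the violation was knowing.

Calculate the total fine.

Per-day component: 190 × $1,870 = $355,300
Base plus per-day: $45,150 + $355,300 = $400,450
Enhancement: 20% of $400,450 = $80,090
Enhanced fine: $400,450 + $80,090 = $480,540

$480,540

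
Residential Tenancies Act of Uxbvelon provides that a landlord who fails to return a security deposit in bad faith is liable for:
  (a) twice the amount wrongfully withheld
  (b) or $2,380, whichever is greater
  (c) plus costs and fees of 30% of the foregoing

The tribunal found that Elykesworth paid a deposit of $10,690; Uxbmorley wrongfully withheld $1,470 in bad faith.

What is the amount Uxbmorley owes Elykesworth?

Doubled: 2 × $1,470 = $2,940
Minimum $2,380: $2,940 meets the minimum, no increase.
Costs and fees: 30% of $2,940 = $882
Total recovery: $2,940 + $882 = $3,822

$3,822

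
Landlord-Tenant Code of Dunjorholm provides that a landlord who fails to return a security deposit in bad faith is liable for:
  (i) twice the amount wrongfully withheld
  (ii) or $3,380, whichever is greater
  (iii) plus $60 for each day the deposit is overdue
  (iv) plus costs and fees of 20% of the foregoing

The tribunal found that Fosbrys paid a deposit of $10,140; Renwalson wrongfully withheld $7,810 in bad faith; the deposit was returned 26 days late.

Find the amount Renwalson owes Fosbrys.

Doubled: 2 × $7,810 = $15,620
Minimum $3,380: $15,620 meets the minimum, no increase.
Late-return penalty: 26 × $60 = $1,560
Damages plus late penalty: $15,620 + $1,560 = $17,180
Costs and fees: 20% of $17,180 = $3,436
Total recovery: $17,180 + $3,436 = $20,616

$20,616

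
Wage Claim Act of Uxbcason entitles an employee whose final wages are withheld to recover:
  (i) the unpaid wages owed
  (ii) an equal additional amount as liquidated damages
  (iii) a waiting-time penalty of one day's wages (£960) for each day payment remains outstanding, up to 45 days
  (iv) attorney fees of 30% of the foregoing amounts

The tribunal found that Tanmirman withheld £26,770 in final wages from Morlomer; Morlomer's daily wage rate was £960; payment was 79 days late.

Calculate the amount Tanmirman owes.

£125,762

Liquidated damages (equal amount): £26,770
Penalty days: min(79, 45) = 45
Waiting-time penalty: 45 × £960 = £43,200
Subtotal: £26,770 + £26,770 + £43,200 = £96,740
Attorney fees: 30% of £96,740 = £29,022
Total award: £96,740 + £29,022 = £125,762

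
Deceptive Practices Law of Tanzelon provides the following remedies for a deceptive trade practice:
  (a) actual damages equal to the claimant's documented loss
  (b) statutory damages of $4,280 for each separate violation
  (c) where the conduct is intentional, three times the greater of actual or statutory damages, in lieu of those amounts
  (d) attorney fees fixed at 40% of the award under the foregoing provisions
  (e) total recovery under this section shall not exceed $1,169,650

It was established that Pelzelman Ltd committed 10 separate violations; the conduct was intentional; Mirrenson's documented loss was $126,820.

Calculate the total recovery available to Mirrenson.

$532,644

Statutory damages: 10 × $4,280 = $42,800
Greater of actual damages ($126,820) or statutory damages ($42,800): $126,820
Trebled: 3 × $126,820 = $380,460
Attorney fees: 40% of $380,460 = $152,184
Total before cap: $380,460 + $152,184 = $532,644
Cap at $1,169,650: $532,644 is within the cap, no reduction.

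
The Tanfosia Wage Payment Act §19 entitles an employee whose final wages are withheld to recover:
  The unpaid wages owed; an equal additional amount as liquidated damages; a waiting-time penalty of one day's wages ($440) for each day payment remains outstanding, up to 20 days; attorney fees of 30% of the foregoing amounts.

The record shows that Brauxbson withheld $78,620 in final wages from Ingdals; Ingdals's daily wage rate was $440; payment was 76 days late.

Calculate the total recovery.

Liquidated damages (equal amount): $78,620
Penalty days: min(76, 20) = 20
Waiting-time penalty: 20 × $440 = $8,800
Subtotal: $78,620 + $78,620 + $8,800 = $166,040
Attorney fees: 30% of $166,040 = $49,812
Total award: $166,040 + $49,812 = $215,852

$215,852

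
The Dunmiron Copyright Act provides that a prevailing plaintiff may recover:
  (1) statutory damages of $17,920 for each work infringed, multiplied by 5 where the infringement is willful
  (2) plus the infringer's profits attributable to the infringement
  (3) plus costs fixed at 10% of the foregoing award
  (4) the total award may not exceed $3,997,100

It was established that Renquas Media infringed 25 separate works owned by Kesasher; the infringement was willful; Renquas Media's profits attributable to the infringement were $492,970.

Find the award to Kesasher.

$3,006,267

Statutory damages: 25 × $17,920 = $448,000
Multiplied by 5: 5 × $448,000 = $2,240,000
Combined award: $2,240,000 + $492,970 = $2,732,970
Costs: 10% of $2,732,970 = $273,297
Award plus costs: $2,732,970 + $273,297 = $3,006,267
Cap at $3,997,100: $3,006,267 is within the cap, no reduction.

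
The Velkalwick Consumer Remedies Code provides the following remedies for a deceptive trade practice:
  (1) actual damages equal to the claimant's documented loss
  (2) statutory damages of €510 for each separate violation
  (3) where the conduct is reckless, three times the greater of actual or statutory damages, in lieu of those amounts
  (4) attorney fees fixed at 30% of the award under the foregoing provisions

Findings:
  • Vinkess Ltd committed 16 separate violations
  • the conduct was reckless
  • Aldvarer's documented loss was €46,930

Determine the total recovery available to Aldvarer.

Statutory damages: 16 × €510 = €8,160
Greater of actual damages (€46,930) or statutory damages (€8,160): €46,930
Trebled: 3 × €46,930 = €140,790
Attorney fees: 30% of €140,790 = €42,237
Total recovery: €140,790 + €42,237 = €183,027

Total recovery: €183,027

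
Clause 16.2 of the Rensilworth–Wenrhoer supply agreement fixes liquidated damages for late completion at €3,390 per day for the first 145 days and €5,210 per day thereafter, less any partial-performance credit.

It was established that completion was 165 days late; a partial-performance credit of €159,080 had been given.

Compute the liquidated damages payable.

First 145 days: 145 × €3,390 = €491,550
Remaining days: (165 − 145) × €5,210 = €104,200
Accrued per-day damages: €491,550 + €104,200 = €595,750
Less partial-performance credit: €595,750 − €159,080 = €436,670

€436,670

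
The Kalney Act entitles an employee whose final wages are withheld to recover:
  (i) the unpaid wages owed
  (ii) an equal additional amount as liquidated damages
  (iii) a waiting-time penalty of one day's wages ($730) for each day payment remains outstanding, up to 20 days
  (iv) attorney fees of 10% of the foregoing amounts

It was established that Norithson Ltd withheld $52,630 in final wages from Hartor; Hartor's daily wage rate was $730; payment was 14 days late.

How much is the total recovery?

Total award: $127,028

Liquidated damages (equal amount): $52,630
Penalty days: min(14, 20) = 14
Waiting-time penalty: 14 × $730 = $10,220
Subtotal: $52,630 + $52,630 + $10,220 = $115,480
Attorney fees: 10% of $115,480 = $11,548
Total award: $115,480 + $11,548 = $127,028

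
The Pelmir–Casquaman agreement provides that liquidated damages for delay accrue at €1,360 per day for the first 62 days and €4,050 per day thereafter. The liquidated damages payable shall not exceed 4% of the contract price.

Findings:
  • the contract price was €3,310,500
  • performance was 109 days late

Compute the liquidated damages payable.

First 62 days: 62 × €1,360 = €84,320
Remaining days: (109 − 62) × €4,050 = €190,350
Accrued per-day damages: €84,320 + €190,350 = €274,670
Cap: 4% of €3,310,500 = €132,420
Cap at €132,420: €274,670 exceeds the cap → €132,420

€132,420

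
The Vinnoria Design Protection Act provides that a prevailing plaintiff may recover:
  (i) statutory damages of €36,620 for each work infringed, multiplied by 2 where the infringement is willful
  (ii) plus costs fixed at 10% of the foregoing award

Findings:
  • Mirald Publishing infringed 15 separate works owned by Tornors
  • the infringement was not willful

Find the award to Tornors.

€604,230

Statutory damages: 15 × €36,620 = €549,300
Infringement not willful: no ×2 enhancement.
Costs: 10% of €549,300 = €54,930
Award plus costs: €549,300 + €54,930 = €604,230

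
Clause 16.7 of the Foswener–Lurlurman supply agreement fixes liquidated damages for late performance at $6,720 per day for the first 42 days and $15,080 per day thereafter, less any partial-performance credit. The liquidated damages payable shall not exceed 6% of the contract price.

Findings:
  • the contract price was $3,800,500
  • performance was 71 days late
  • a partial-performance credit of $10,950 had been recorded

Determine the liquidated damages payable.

$228,030

First 42 days: 42 × $6,720 = $282,240
Remaining days: (71 − 42) × $15,080 = $437,320
Accrued per-day damages: $282,240 + $437,320 = $719,560
Less partial-performance credit: $719,560 − $10,950 = $708,610
Cap: 6% of $3,800,500 = $228,030
Cap at $228,030: $708,610 exceeds the cap → $228,030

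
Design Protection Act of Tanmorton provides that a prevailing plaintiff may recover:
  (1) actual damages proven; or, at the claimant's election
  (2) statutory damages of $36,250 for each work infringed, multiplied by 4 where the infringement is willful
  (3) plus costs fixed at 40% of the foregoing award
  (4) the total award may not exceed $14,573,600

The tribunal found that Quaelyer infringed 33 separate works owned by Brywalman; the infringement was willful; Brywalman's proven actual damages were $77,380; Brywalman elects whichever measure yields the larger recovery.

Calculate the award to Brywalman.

Statutory damages: 33 × $36,250 = $1,196,250
Multiplied by 4: 4 × $1,196,250 = $4,785,000
Greater of actual damages ($77,380) or enhanced statutory damages ($4,785,000): $4,785,000
Costs: 40% of $4,785,000 = $1,914,000
Award plus costs: $4,785,000 + $1,914,000 = $6,699,000
Cap at $14,573,600: $6,699,000 is within the cap, no reduction.

$6,699,000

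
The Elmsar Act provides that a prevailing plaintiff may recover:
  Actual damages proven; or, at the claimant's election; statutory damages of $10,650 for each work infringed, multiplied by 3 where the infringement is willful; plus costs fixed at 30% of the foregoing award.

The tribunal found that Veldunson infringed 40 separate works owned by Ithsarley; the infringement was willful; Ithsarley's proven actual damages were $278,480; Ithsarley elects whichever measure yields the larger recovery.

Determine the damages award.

$1,661,400

Statutory damages: 40 × $10,650 = $426,000
Trebled: 3 × $426,000 = $1,278,000
Greater of actual damages ($278,480) or enhanced statutory damages ($1,278,000): $1,278,000
Costs: 30% of $1,278,000 = $383,400
Award plus costs: $1,278,000 + $383,400 = $1,661,400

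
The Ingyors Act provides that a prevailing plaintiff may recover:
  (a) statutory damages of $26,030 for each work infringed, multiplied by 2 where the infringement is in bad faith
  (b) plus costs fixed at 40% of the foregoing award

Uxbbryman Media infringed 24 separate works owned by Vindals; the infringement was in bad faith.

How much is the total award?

Statutory damages: 24 × $26,030 = $624,720
Doubled: 2 × $624,720 = $1,249,440
Costs: 40% of $1,249,440 = $499,776
Award plus costs: $1,249,440 + $499,776 = $1,749,216

$1,749,216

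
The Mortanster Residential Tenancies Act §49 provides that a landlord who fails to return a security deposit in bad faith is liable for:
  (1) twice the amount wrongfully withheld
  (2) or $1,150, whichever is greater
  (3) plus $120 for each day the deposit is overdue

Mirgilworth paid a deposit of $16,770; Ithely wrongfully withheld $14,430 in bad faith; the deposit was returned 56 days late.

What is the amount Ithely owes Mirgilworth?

Doubled: 2 × $14,430 = $28,860
Minimum $1,150: $28,860 meets the minimum, no increase.
Late-return penalty: 56 × $120 = $6,720
Damages plus late penalty: $28,860 + $6,720 = $35,580

$35,580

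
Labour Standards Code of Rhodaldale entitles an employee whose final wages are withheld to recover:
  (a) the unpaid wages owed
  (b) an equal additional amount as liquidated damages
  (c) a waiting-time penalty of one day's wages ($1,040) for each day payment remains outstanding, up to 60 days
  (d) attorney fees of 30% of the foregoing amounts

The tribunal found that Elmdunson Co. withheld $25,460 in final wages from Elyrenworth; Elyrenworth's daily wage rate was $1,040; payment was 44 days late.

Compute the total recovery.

$125,684

Liquidated damages (equal amount): $25,460
Penalty days: min(44, 60) = 44
Waiting-time penalty: 44 × $1,040 = $45,760
Subtotal: $25,460 + $25,460 + $45,760 = $96,680
Attorney fees: 30% of $96,680 = $29,004
Total award: $96,680 + $29,004 = $125,684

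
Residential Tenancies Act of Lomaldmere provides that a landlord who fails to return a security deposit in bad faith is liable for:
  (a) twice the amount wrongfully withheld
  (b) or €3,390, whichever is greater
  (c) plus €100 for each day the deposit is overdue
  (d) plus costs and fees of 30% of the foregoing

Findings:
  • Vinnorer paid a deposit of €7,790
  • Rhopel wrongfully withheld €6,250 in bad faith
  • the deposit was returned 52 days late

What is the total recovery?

€23,010

Doubled: 2 × €6,250 = €12,500
Minimum €3,390: €12,500 meets the minimum, no increase.
Late-return penalty: 52 × €100 = €5,200
Damages plus late penalty: €12,500 + €5,200 = €17,700
Costs and fees: 30% of €17,700 = €5,310
Total recovery: €17,700 + €5,310 = €23,010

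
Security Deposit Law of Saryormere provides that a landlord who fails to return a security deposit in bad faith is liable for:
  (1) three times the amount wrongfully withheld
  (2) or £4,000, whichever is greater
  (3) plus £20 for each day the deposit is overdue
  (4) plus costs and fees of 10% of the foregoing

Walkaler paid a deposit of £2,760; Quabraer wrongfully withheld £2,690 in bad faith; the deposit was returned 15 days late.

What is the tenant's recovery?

Trebled: 3 × £2,690 = £8,070
Minimum £4,000: £8,070 meets the minimum, no increase.
Late-return penalty: 15 × £20 = £300
Damages plus late penalty: £8,070 + £300 = £8,370
Costs and fees: 10% of £8,370 = £837
Total recovery: £8,370 + £837 = £9,207

£9,207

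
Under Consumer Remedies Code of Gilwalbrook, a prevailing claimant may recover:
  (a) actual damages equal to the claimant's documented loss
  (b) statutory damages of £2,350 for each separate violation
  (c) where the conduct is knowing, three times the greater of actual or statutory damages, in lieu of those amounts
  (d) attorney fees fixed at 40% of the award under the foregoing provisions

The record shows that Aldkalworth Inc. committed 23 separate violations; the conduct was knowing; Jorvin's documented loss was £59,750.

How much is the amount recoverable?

£250,950

Statutory damages: 23 × £2,350 = £54,050
Greater of actual damages (£59,750) or statutory damages (£54,050): £59,750
Trebled: 3 × £59,750 = £179,250
Attorney fees: 40% of £179,250 = £71,700
Total recovery: £179,250 + £71,700 = £250,950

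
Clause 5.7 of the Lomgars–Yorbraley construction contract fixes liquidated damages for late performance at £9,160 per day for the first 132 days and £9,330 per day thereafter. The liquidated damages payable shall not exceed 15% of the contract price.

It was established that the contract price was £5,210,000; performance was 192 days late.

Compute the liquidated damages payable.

First 132 days: 132 × £9,160 = £1,209,120
Remaining days: (192 − 132) × £9,330 = £559,800
Accrued per-day damages: £1,209,120 + £559,800 = £1,768,920
Cap: 15% of £5,210,000 = £781,500
Cap at £781,500: £1,768,920 exceeds the cap → £781,500

£781,500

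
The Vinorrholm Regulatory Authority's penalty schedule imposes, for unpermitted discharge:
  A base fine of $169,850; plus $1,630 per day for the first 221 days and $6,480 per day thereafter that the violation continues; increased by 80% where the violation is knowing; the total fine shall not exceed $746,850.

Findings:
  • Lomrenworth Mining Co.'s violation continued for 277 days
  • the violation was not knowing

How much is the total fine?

First 221 days: 221 × $1,630 = $360,230
Remaining days: (277 − 221) × $6,480 = $362,880
Per-day component: $360,230 + $362,880 = $723,110
Base plus per-day: $169,850 + $723,110 = $892,960
The violation was not knowing: no 80% increase.
Cap at $746,850: $892,960 exceeds the cap → $746,850

Civil penalty: $746,850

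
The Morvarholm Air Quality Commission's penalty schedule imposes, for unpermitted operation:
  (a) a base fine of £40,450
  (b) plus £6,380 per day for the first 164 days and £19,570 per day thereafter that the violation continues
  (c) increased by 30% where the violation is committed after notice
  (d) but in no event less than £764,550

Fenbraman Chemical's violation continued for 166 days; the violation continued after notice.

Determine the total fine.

£1,463,683

First 164 days: 164 × £6,380 = £1,046,320
Remaining days: (166 − 164) × £19,570 = £39,140
Per-day component: £1,046,320 + £39,140 = £1,085,460
Base plus per-day: £40,450 + £1,085,460 = £1,125,910
Enhancement: 30% of £1,125,910 = £337,773
Enhanced fine: £1,125,910 + £337,773 = £1,463,683
Minimum £764,550: £1,463,683 meets the minimum, no increase.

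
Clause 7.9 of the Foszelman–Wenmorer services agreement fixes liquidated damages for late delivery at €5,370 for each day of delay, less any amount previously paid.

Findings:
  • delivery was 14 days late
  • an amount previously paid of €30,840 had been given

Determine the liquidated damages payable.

€44,340

Per-day damages: 14 × €5,370 = €75,180
Less amount previously paid: €75,180 − €30,840 = €44,340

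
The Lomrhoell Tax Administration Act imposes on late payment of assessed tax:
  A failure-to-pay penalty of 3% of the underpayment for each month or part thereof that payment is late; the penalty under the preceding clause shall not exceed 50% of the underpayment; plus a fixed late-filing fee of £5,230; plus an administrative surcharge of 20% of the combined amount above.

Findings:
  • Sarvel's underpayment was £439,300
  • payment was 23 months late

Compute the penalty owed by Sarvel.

Accrued rate: 3% × 23 = 69%, capped at 50% → 50%
Failure-to-pay penalty: 50% of £439,300 = £219,650
Penalty before surcharge: £219,650 + £5,230 = £224,880
Administrative surcharge: 20% of £224,880 = £44,976
Total penalty: £224,880 + £44,976 = £269,856

Penalty: £269,856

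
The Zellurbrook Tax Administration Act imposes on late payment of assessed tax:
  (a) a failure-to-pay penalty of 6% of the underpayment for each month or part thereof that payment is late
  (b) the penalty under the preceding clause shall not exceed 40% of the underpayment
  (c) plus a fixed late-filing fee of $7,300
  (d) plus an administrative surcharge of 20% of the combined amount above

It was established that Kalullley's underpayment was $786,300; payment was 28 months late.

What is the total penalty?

Accrued rate: 6% × 28 = 168%, capped at 40% → 40%
Failure-to-pay penalty: 40% of $786,300 = $314,520
Penalty before surcharge: $314,520 + $7,300 = $321,820
Administrative surcharge: 20% of $321,820 = $64,364
Total penalty: $321,820 + $64,364 = $386,184

$386,184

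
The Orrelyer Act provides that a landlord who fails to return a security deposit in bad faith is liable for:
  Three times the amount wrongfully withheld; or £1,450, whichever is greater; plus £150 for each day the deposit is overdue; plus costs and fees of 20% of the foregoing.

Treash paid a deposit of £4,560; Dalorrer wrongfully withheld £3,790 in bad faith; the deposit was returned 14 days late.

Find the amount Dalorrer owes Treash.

£16,164

Trebled: 3 × £3,790 = £11,370
Minimum £1,450: £11,370 meets the minimum, no increase.
Late-return penalty: 14 × £150 = £2,100
Damages plus late penalty: £11,370 + £2,100 = £13,470
Costs and fees: 20% of £13,470 = £2,694
Total recovery: £13,470 + £2,694 = £16,164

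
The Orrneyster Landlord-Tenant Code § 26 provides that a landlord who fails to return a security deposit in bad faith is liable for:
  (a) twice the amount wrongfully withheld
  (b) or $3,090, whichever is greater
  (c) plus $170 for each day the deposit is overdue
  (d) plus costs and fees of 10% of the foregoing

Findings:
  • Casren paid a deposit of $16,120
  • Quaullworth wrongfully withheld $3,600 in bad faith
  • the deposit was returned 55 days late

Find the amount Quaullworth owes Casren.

Doubled: 2 × $3,600 = $7,200
Minimum $3,090: $7,200 meets the minimum, no increase.
Late-return penalty: 55 × $170 = $9,350
Damages plus late penalty: $7,200 + $9,350 = $16,550
Costs and fees: 10% of $16,550 = $1,655
Total recovery: $16,550 + $1,655 = $18,205

$18,205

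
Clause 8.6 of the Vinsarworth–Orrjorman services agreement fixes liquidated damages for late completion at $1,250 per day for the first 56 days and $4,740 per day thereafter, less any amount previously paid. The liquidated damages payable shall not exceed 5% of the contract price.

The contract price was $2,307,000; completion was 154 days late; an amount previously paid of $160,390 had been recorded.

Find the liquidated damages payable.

$115,350

First 56 days: 56 × $1,250 = $70,000
Remaining days: (154 − 56) × $4,740 = $464,520
Accrued per-day damages: $70,000 + $464,520 = $534,520
Less amount previously paid: $534,520 − $160,390 = $374,130
Cap: 5% of $2,307,000 = $115,350
Cap at $115,350: $374,130 exceeds the cap → $115,350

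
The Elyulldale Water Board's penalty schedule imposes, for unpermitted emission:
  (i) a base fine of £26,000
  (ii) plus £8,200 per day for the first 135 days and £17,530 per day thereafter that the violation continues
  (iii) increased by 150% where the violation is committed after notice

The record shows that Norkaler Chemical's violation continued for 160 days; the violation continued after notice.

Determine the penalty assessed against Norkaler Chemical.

£3,928,125

First 135 days: 135 × £8,200 = £1,107,000
Remaining days: (160 − 135) × £17,530 = £438,250
Per-day component: £1,107,000 + £438,250 = £1,545,250
Base plus per-day: £26,000 + £1,545,250 = £1,571,250
Enhancement: 150% of £1,571,250 = £2,356,875
Enhanced fine: £1,571,250 + £2,356,875 = £3,928,125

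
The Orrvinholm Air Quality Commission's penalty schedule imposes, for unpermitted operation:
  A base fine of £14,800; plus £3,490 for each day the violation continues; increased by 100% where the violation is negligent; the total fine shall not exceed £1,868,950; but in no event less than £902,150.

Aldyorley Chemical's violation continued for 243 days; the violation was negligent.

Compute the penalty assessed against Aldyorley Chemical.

Per-day component: 243 × £3,490 = £848,070
Base plus per-day: £14,800 + £848,070 = £862,870
Enhancement: 100% of £862,870 = £862,870
Enhanced fine: £862,870 + £862,870 = £1,725,740
Cap at £1,868,950: £1,725,740 is within the cap, no reduction.
Minimum £902,150: £1,725,740 meets the minimum, no increase.

£1,725,740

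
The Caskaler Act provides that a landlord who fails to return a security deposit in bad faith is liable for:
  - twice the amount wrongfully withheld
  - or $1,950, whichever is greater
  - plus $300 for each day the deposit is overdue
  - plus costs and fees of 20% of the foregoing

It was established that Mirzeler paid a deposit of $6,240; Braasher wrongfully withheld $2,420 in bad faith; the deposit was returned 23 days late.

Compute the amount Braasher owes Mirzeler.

Recovery: $14,088

Doubled: 2 × $2,420 = $4,840
Minimum $1,950: $4,840 meets the minimum, no increase.
Late-return penalty: 23 × $300 = $6,900
Damages plus late penalty: $4,840 + $6,900 = $11,740
Costs and fees: 20% of $11,740 = $2,348
Total recovery: $11,740 + $2,348 = $14,088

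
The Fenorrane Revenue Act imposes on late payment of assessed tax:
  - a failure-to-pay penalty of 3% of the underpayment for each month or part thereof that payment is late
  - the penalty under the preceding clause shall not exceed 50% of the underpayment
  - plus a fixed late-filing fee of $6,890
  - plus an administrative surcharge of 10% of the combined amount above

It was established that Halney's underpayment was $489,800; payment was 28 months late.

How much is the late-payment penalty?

Accrued rate: 3% × 28 = 84%, capped at 50% → 50%
Failure-to-pay penalty: 50% of $489,800 = $244,900
Penalty before surcharge: $244,900 + $6,890 = $251,790
Administrative surcharge: 10% of $251,790 = $25,179
Total penalty: $251,790 + $25,179 = $276,969

$276,969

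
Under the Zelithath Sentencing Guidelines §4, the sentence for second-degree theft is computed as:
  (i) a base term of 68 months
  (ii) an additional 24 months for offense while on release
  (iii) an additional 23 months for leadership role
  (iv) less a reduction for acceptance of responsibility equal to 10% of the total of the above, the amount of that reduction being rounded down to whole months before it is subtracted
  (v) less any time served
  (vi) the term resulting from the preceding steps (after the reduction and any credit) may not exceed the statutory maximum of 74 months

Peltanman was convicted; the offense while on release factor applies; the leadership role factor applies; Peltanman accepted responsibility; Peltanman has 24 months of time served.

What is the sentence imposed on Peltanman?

74 months

Offense while on release enhancement: +24 months
Leadership role enhancement: +23 months
Adjusted term: 68 months + 24 months + 23 months = 115 months
Acceptance of responsibility reduction: 10% of 115 months = 11 months (rounded down)
After reduction: 115 − 11 = 104 months
Less time served: 104 months − 24 months = 80 months
Cap at 74 months: 80 months exceeds the cap → 74 months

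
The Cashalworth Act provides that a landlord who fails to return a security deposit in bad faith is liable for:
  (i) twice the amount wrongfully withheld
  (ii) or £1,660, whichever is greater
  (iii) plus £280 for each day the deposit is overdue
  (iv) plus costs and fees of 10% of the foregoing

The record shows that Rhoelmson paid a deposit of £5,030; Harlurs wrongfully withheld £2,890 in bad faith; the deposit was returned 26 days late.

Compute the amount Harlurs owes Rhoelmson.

Recovery: £14,366

Doubled: 2 × £2,890 = £5,780
Minimum £1,660: £5,780 meets the minimum, no increase.
Late-return penalty: 26 × £280 = £7,280
Damages plus late penalty: £5,780 + £7,280 = £13,060
Costs and fees: 10% of £13,060 = £1,306
Total recovery: £13,060 + £1,306 = £14,366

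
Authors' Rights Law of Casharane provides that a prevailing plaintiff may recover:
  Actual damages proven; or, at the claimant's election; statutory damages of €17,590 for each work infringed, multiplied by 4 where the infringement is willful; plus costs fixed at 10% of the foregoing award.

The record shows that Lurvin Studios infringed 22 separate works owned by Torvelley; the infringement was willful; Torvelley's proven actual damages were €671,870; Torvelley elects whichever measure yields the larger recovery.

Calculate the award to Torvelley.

Statutory damages: 22 × €17,590 = €386,980
Multiplied by 4: 4 × €386,980 = €1,547,920
Greater of actual damages (€671,870) or enhanced statutory damages (€1,547,920): €1,547,920
Costs: 10% of €1,547,920 = €154,792
Award plus costs: €1,547,920 + €154,792 = €1,702,712

€1,702,712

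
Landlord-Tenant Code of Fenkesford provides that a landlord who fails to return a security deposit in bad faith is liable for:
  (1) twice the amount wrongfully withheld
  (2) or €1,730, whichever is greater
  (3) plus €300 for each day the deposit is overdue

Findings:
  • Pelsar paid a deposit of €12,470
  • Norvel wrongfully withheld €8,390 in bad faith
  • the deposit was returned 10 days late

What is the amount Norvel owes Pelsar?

Doubled: 2 × €8,390 = €16,780
Minimum €1,730: €16,780 meets the minimum, no increase.
Late-return penalty: 10 × €300 = €3,000
Damages plus late penalty: €16,780 + €3,000 = €19,780

€19,780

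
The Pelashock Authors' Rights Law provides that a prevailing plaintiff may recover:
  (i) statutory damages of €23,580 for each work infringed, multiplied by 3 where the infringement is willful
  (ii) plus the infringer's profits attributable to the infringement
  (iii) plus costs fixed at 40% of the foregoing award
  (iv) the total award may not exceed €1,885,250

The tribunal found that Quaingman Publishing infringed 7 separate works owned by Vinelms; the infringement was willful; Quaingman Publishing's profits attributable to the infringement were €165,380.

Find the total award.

Statutory damages: 7 × €23,580 = €165,060
Trebled: 3 × €165,060 = €495,180
Combined award: €495,180 + €165,380 = €660,560
Costs: 40% of €660,560 = €264,224
Award plus costs: €660,560 + €264,224 = €924,784
Cap at €1,885,250: €924,784 is within the cap, no reduction.

€924,784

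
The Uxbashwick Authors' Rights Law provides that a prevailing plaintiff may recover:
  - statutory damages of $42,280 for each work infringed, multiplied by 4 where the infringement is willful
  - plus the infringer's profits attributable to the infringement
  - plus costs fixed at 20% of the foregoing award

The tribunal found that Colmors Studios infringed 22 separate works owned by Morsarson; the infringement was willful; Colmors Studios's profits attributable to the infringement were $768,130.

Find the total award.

Statutory damages: 22 × $42,280 = $930,160
Multiplied by 4: 4 × $930,160 = $3,720,640
Combined award: $3,720,640 + $768,130 = $4,488,770
Costs: 20% of $4,488,770 = $897,754
Award plus costs: $4,488,770 + $897,754 = $5,386,524

Award: $5,386,524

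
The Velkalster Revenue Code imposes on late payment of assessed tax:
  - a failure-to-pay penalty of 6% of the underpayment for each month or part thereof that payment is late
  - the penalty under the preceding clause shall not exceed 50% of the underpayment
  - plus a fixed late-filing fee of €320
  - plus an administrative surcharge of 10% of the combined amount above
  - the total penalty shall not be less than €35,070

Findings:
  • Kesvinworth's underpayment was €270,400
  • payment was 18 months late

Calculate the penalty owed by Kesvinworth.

€149,072

Accrued rate: 6% × 18 = 108%, capped at 50% → 50%
Failure-to-pay penalty: 50% of €270,400 = €135,200
Penalty before surcharge: €135,200 + €320 = €135,520
Administrative surcharge: 10% of €135,520 = €13,552
Total penalty: €135,520 + €13,552 = €149,072
Minimum €35,070: €149,072 meets the minimum, no increase.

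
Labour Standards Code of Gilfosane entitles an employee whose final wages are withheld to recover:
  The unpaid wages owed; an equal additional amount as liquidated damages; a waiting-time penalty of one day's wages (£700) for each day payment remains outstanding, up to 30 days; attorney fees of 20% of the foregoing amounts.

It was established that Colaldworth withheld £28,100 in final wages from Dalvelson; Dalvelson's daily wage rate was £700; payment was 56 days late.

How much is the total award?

£92,640

Liquidated damages (equal amount): £28,100
Penalty days: min(56, 30) = 30
Waiting-time penalty: 30 × £700 = £21,000
Subtotal: £28,100 + £28,100 + £21,000 = £77,200
Attorney fees: 20% of £77,200 = £15,440
Total award: £77,200 + £15,440 = £92,640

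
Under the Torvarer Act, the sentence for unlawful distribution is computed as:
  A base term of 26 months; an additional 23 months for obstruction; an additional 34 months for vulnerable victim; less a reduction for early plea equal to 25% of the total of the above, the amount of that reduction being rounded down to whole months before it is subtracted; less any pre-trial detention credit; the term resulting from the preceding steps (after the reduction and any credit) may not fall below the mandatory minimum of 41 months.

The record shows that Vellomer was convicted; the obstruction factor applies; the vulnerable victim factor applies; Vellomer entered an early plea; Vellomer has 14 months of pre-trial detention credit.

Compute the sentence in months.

Obstruction enhancement: +23 months
Vulnerable victim enhancement: +34 months
Adjusted term: 26 months + 23 months + 34 months = 83 months
Early plea reduction: 25% of 83 months = 20 months (rounded down)
After reduction: 83 − 20 = 63 months
Less pre-trial detention credit: 63 months − 14 months = 49 months
Minimum 41 months: 49 months meets the minimum, no increase.

49 months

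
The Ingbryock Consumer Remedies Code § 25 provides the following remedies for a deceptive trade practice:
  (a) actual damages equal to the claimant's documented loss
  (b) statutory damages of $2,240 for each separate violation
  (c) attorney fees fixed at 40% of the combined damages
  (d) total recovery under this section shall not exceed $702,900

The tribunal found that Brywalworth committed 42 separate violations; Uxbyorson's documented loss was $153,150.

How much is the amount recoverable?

Total recovery: $346,122

Statutory damages: 42 × $2,240 = $94,080
Combined damages: $153,150 + $94,080 = $247,230
Attorney fees: 40% of $247,230 = $98,892
Total before cap: $247,230 + $98,892 = $346,122
Cap at $702,900: $346,122 is within the cap, no reduction.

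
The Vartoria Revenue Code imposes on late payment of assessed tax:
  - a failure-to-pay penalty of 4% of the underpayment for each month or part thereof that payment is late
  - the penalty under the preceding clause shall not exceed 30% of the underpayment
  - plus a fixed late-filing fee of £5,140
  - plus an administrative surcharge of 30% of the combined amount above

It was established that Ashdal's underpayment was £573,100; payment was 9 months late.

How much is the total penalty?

Accrued rate: 4% × 9 = 36%, capped at 30% → 30%
Failure-to-pay penalty: 30% of £573,100 = £171,930
Penalty before surcharge: £171,930 + £5,140 = £177,070
Administrative surcharge: 30% of £177,070 = £53,121
Total penalty: £177,070 + £53,121 = £230,191

£230,191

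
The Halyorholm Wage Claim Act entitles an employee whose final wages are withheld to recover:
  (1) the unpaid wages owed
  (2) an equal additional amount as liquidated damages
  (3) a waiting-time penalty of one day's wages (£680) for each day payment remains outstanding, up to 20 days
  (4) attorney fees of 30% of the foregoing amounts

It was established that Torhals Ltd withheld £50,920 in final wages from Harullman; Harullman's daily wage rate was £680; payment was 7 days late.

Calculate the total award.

£138,580

Liquidated damages (equal amount): £50,920
Penalty days: min(7, 20) = 7
Waiting-time penalty: 7 × £680 = £4,760
Subtotal: £50,920 + £50,920 + £4,760 = £106,600
Attorney fees: 30% of £106,600 = £31,980
Total award: £106,600 + £31,980 = £138,580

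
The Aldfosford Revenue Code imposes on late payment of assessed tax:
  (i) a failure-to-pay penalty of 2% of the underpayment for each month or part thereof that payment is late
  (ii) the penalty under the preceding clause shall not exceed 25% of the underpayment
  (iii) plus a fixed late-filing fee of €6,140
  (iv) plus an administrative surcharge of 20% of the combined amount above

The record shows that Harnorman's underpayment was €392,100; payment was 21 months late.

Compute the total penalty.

€124,998

Accrued rate: 2% × 21 = 42%, capped at 25% → 25%
Failure-to-pay penalty: 25% of €392,100 = €98,025
Penalty before surcharge: €98,025 + €6,140 = €104,165
Administrative surcharge: 20% of €104,165 = €20,833
Total penalty: €104,165 + €20,833 = €124,998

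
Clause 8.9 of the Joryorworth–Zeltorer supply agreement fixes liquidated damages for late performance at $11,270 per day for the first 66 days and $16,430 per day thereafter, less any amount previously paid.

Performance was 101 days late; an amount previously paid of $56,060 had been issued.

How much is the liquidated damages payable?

First 66 days: 66 × $11,270 = $743,820
Remaining days: (101 − 66) × $16,430 = $575,050
Accrued per-day damages: $743,820 + $575,050 = $1,318,870
Less amount previously paid: $1,318,870 − $56,060 = $1,262,810

$1,262,810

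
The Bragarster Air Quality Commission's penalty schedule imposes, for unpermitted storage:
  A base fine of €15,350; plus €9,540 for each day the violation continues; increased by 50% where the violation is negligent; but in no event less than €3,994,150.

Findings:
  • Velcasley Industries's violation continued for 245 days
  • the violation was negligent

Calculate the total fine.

Per-day component: 245 × €9,540 = €2,337,300
Base plus per-day: €15,350 + €2,337,300 = €2,352,650
Enhancement: 50% of €2,352,650 = €1,176,325
Enhanced fine: €2,352,650 + €1,176,325 = €3,528,975
Minimum €3,994,150: €3,528,975 is below the minimum → €3,994,150

Civil penalty: €3,994,150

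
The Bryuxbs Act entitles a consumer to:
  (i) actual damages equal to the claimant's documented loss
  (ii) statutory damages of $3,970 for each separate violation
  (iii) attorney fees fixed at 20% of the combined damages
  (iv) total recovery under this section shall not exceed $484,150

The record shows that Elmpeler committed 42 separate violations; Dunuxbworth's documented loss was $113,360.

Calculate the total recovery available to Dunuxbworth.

Statutory damages: 42 × $3,970 = $166,740
Combined damages: $113,360 + $166,740 = $280,100
Attorney fees: 20% of $280,100 = $56,020
Total before cap: $280,100 + $56,020 = $336,120
Cap at $484,150: $336,120 is within the cap, no reduction.

$336,120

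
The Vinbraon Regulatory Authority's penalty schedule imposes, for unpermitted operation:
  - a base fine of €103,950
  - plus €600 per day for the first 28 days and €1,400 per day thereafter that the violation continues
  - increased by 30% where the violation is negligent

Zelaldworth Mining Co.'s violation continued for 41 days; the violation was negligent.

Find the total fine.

€180,635

First 28 days: 28 × €600 = €16,800
Remaining days: (41 − 28) × €1,400 = €18,200
Per-day component: €16,800 + €18,200 = €35,000
Base plus per-day: €103,950 + €35,000 = €138,950
Enhancement: 30% of €138,950 = €41,685
Enhanced fine: €138,950 + €41,685 = €180,635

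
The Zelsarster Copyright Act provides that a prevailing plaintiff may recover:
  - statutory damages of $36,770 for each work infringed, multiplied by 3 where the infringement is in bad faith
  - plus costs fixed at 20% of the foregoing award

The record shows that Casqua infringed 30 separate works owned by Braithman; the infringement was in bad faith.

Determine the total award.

Statutory damages: 30 × $36,770 = $1,103,100
Trebled: 3 × $1,103,100 = $3,309,300
Costs: 20% of $3,309,300 = $661,860
Award plus costs: $3,309,300 + $661,860 = $3,971,160

Award: $3,971,160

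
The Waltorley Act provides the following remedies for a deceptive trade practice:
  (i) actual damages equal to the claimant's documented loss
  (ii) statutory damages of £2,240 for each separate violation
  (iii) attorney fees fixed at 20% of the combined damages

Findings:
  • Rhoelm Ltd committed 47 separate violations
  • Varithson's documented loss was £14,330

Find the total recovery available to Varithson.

£143,532

Statutory damages: 47 × £2,240 = £105,280
Combined damages: £14,330 + £105,280 = £119,610
Attorney fees: 20% of £119,610 = £23,922
Total recovery: £119,610 + £23,922 = £143,532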